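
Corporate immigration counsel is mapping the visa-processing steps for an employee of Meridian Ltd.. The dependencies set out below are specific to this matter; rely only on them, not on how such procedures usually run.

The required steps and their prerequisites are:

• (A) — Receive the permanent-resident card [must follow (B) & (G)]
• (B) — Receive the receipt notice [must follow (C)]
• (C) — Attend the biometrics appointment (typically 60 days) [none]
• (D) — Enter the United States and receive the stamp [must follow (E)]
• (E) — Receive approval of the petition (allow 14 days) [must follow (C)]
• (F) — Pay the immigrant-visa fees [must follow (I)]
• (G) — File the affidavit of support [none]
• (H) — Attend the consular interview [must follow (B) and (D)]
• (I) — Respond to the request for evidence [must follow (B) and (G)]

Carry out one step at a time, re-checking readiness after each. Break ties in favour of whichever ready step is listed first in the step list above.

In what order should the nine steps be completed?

(C) and (G) have no prerequisites; (C) is listed earlier, so (C) is first.
(B) and (E) now also ready, so the ready set is {(B), (E), (G)}; (B) is listed earlier → (B).
(E) and (G) are both available; (E) is listed earlier → (E).
(D) and (G) are both available; (D) is listed earlier → (D).
(H) now also ready, so the ready set is {(G), (H)}; (G) is listed earlier → (G).
(A), (H) and (I) are all available; (A) is listed earlier → (A).
(H) and (I) are both available; (H) is listed earlier → (H).
(I) is the only step now ready → (I).
(F) needed (I), now all done → (F).

(C), (B), (E), (D), (G), (A), (H), (I), (F)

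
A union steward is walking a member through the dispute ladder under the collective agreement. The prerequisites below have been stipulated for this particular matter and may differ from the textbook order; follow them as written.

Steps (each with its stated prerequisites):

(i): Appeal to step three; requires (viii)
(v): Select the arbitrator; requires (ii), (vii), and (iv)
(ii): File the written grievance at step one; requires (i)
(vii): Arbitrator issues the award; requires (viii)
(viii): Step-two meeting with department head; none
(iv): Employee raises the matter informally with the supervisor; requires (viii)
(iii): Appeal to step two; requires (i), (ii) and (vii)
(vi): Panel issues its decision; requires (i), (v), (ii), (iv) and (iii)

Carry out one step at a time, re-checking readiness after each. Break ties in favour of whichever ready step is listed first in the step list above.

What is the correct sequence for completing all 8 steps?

(viii) has no prerequisites → (viii) first.
Now (i), (vii) and (iv) have their prerequisites met. (i) is listed earlier, so (i) next.
(ii), (vii) and (iv) are all available; (ii) is listed earlier → (ii).
Ready: (vii) and (iv). (vii) is listed earlier → (vii).
(iii) now also ready, so the ready set is {(iv), (iii)}; (iv) is listed earlier → (iv).
Ready: (v) and (iii). (v) is listed earlier → (v).
(iii) needed (i), (ii) and (vii), now all done → (iii).
(vi) needed (i), (v), (ii), (iv) and (iii), now all done → (vi).

(viii), (i), (ii), (vii), (iv), (v), (iii), (vi)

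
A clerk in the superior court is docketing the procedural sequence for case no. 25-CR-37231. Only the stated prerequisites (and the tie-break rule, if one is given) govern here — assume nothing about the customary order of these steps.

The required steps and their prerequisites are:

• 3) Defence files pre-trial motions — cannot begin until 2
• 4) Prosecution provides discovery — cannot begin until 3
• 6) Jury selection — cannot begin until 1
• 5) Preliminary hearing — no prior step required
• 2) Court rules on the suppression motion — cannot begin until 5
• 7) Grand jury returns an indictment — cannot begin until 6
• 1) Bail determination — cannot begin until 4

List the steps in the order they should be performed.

5, 2, 3, 4, 1, 6, 7

5 is the only step with nothing outstanding, so it goes first.
2 needed 5, now all done → 2.
3 is the only step now ready → 3.
4 needed 3, now all done → 4.
1 is the only step now ready → 1.
6 needed 1, now all done → 6.
7 is the only step now ready → 7.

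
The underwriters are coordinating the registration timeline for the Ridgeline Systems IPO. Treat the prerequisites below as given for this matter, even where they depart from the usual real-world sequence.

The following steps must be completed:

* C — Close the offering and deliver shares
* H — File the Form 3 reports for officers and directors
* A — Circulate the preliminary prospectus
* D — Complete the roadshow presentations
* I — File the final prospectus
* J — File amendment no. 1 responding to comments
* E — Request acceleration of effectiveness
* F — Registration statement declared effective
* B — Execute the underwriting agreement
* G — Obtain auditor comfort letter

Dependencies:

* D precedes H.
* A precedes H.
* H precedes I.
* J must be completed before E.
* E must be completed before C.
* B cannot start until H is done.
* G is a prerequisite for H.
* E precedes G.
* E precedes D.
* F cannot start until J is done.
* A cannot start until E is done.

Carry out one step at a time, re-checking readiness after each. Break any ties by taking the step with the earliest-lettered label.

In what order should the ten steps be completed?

J has no prerequisites → J first.
Now E and F have their prerequisites met. E has the earlier label, so E next.
A, C, D and G now also ready, so the ready set is {A, C, D, F, G}; A has the earlier label → A.
Ready: C, D, F and G. C has the earlier label → C.
Ready: D, F and G. D has the earlier label → D.
F and G are both available; F has the earlier label → F.
Next only G has its prerequisites met → G.
Next only H has its prerequisites met → H.
Ready: B and I. B has the earlier label → B.
I needed H, now all done → I.

J, E, A, C, D, F, G, H, B, I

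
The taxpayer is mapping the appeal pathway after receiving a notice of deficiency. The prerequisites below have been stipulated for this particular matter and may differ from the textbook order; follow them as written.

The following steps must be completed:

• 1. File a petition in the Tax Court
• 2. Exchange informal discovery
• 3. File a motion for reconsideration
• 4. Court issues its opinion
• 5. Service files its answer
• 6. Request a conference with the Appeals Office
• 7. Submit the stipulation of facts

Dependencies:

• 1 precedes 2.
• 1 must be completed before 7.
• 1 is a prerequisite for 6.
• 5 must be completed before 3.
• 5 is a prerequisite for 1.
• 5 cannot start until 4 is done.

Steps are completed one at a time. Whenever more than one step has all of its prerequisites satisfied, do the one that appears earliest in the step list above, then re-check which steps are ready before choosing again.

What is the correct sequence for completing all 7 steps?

4, 5, 1, 2, 3, 6, 7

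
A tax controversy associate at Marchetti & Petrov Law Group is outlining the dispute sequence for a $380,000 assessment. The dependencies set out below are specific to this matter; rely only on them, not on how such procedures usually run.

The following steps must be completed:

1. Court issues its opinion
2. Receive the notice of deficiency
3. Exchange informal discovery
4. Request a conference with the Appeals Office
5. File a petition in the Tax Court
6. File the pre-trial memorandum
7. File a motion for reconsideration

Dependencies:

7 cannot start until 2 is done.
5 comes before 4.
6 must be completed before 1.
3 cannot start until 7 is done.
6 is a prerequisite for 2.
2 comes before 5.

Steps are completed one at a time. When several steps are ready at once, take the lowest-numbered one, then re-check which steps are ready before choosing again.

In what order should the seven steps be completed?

6 is the only step with nothing outstanding, so it goes first.
Ready: 1 and 2. 1 has the earlier label → 1.
2 needed 6, now all done → 2.
Ready: 5 and 7. 5 has the earlier label → 5.
4 now also ready, so the ready set is {4, 7}; 4 has the earlier label → 4.
7 needed 2, now all done → 7.
3 needed 7, now all done → 3.

6 → 1 → 2 → 5 → 4 → 7 → 3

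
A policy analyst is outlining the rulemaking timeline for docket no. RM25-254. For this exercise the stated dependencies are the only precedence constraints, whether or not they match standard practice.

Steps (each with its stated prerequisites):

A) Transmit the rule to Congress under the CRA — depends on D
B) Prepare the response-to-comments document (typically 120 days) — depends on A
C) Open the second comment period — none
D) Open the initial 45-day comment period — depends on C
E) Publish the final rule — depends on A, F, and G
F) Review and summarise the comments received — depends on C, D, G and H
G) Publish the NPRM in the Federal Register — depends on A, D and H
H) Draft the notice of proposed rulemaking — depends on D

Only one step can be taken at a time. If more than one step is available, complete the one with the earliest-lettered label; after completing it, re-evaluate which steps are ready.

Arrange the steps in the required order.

C D A B H G F E

C is the only step with nothing outstanding, so it goes first.
D is the only step now ready → D.
Now A and H have their prerequisites met. A has the earlier label, so A next.
B now also ready, so the ready set is {B, H}; B has the earlier label → B.
H needed D, now all done → H.
Next only G has its prerequisites met → G.
F is the only step now ready → F.
E needed A, F and G, now all done → E.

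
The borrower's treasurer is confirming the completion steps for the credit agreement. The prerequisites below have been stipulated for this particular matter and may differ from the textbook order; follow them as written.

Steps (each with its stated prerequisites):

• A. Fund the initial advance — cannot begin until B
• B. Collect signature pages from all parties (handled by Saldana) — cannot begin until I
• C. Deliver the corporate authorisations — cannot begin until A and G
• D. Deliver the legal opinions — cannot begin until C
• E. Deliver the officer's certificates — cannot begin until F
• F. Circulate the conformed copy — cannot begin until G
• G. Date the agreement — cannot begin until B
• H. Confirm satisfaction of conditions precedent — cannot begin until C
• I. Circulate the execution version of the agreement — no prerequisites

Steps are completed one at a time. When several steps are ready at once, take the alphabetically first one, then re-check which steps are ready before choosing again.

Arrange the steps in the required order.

I, B, A, G, C, D, F, E, H

I has no prerequisites → I first.
B needed I, now all done → B.
Ready: A and G. A has the earlier label → A.
G needed B, now all done → G.
Ready: C and F. C has the earlier label → C.
D and H now also ready, so the ready set is {D, F, H}; D has the earlier label → D.
Now F and H have their prerequisites met. F has the earlier label, so F next.
E now also ready, so the ready set is {E, H}; E has the earlier label → E.
H is the only step now ready → H.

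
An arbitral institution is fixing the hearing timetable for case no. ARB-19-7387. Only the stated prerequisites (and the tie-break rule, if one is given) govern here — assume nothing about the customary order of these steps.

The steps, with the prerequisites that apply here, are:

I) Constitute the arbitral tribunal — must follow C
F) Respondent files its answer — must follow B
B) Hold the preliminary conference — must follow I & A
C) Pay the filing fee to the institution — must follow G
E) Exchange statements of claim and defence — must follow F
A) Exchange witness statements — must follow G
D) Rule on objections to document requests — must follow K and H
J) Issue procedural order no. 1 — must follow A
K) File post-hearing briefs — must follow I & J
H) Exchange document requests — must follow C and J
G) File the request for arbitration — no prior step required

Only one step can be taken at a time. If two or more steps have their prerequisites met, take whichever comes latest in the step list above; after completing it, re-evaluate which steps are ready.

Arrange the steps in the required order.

G has no prerequisites → G first.
A and C are both available; A is listed later → A.
J and C are both available; J is listed later → J.
Next only C has its prerequisites met → C.
Ready: H and I. H is listed later → H.
I is the only step now ready → I.
K and B are both available; K is listed later → K.
D now also ready, so the ready set is {D, B}; D is listed later → D.
That leaves B as the only ready step → B.
That leaves F as the only ready step → F.
Next only E has its prerequisites met → E.

G → A → J → C → H → I → K → D → B → F → E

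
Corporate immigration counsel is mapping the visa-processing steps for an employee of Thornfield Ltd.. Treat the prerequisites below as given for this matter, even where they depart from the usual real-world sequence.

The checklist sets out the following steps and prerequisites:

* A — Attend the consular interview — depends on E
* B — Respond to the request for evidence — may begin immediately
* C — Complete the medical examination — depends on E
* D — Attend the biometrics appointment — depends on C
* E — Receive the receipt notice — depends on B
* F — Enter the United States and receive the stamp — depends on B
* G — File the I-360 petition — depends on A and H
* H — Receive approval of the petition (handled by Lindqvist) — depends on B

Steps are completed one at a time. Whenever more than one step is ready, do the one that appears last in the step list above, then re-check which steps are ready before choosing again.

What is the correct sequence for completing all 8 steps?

B, H, F, E, C, D, A, G

B has no prerequisites → B first.
Now H, F and E have their prerequisites met. H is listed later, so H next.
Now F and E have their prerequisites met. F is listed later, so F next.
That leaves E as the only ready step → E.
Now C and A have their prerequisites met. C is listed later, so C next.
Now D and A have their prerequisites met. D is listed later, so D next.
A needed E, now all done → A.
G needed H and A, now all done → G.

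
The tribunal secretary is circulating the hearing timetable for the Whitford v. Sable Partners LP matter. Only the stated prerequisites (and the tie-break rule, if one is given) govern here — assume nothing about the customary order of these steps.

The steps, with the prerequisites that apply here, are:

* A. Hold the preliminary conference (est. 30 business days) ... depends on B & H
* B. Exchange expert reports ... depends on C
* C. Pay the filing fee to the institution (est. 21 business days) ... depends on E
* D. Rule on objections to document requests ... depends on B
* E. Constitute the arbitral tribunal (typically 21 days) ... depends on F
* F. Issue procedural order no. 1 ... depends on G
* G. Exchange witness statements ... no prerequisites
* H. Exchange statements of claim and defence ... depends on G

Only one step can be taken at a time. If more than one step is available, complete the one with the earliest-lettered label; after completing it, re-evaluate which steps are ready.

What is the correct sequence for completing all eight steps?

G → F → E → C → B → D → H → A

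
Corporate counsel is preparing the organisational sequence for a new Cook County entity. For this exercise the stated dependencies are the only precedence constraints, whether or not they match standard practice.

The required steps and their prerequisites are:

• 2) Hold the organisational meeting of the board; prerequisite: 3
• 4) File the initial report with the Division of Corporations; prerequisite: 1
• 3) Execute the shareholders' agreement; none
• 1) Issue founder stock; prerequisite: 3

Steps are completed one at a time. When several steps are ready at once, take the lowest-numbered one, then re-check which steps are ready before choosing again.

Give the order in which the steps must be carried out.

3, 1, 2, 4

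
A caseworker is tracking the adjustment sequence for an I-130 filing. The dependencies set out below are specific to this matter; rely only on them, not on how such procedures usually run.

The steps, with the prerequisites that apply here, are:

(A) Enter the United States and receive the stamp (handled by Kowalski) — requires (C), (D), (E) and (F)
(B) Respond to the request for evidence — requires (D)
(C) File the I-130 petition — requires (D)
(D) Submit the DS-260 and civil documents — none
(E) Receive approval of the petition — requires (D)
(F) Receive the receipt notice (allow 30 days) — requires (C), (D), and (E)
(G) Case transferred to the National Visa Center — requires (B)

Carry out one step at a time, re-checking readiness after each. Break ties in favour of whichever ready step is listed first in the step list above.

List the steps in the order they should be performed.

(D) → (B) → (C) → (E) → (F) → (A) → (G)

(D) is the only step with nothing outstanding, so it goes first.
(B), (C) and (E) are all available; (B) is listed earlier → (B).
(G) now also ready, so the ready set is {(C), (E), (G)}; (C) is listed earlier → (C).
Ready: (E) and (G). (E) is listed earlier → (E).
(F) and (G) are both available; (F) is listed earlier → (F).
(A) and (G) are both available; (A) is listed earlier → (A).
(G) needed (B), now all done → (G).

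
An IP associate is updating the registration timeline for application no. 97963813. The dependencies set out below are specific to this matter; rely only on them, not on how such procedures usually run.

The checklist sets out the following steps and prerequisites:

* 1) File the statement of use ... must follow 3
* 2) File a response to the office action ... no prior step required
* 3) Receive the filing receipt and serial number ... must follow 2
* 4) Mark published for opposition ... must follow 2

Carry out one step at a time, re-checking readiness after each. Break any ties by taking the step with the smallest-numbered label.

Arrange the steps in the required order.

2 is the only step with nothing outstanding, so it goes first.
Now 3 and 4 have their prerequisites met. 3 has the earlier label, so 3 next.
1 now also ready, so the ready set is {1, 4}; 1 has the earlier label → 1.
That leaves 4 as the only ready step → 4.

2, 3, 1, 4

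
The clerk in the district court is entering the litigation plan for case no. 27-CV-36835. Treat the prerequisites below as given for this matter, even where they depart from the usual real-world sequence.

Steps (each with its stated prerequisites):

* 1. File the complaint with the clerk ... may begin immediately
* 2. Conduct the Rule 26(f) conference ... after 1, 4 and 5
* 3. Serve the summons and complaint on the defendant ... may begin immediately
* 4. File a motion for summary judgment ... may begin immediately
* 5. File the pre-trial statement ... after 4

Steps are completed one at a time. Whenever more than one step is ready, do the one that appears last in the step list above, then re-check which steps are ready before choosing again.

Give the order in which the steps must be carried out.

Nothing is required for 4, 3 and 1. 4 is listed later → 4 first.
Now 5, 3 and 1 have their prerequisites met. 5 is listed later, so 5 next.
Now 3 and 1 have their prerequisites met. 3 is listed later, so 3 next.
1 is the only step now ready → 1.
Next only 2 has its prerequisites met → 2.

4 → 5 → 3 → 1 → 2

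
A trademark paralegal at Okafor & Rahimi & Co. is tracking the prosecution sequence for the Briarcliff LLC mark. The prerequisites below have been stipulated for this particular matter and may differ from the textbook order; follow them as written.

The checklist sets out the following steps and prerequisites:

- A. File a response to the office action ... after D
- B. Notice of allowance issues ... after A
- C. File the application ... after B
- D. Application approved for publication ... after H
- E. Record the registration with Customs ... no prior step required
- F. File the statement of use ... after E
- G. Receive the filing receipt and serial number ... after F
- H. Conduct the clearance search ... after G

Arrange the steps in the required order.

E has no prerequisites → E first.
F needed E, now all done → F.
G needed F, now all done → G.
Next only H has its prerequisites met → H.
Next only D has its prerequisites met → D.
Next only A has its prerequisites met → A.
B is the only step now ready → B.
C needed B, now all done → C.

E, F, G, H, D, A, B, C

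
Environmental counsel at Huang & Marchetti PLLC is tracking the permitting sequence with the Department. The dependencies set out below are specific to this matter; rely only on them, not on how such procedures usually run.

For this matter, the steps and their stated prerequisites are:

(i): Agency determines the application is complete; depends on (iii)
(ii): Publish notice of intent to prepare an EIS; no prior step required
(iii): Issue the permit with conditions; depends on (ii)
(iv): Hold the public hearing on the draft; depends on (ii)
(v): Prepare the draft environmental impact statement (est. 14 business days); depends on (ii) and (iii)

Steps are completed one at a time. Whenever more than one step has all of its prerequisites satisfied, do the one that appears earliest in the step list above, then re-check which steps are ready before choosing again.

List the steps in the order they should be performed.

(ii) has no prerequisites → (ii) first.
Now (iii) and (iv) have their prerequisites met. (iii) is listed earlier, so (iii) next.
(i), (iv) and (v) are all available; (i) is listed earlier → (i).
(iv) and (v) are both available; (iv) is listed earlier → (iv).
(v) needed (ii) and (iii), now all done → (v).

(ii), (iii), (i), (iv), (v)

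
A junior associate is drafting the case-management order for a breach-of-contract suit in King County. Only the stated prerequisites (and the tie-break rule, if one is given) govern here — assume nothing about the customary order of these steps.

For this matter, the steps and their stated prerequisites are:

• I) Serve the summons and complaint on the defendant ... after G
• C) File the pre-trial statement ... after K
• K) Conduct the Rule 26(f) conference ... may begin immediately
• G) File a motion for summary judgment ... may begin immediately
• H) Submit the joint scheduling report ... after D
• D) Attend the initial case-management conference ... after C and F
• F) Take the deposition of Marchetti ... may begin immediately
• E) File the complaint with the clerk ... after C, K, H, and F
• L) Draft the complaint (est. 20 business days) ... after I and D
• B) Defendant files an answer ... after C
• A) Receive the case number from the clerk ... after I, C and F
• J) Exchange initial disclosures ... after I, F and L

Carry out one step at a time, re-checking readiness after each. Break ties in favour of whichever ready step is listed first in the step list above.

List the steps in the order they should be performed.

Nothing is required for K, G and F. K is listed earlier → K first.
C, G and F are all available; C is listed earlier → C.
Ready: G, F and B. G is listed earlier → G.
I now also ready, so the ready set is {I, F, B}; I is listed earlier → I.
Now F and B have their prerequisites met. F is listed earlier, so F next.
D and A now also ready, so the ready set is {D, B, A}; D is listed earlier → D.
Now H, L, B and A have their prerequisites met. H is listed earlier, so H next.
E now also ready, so the ready set is {E, L, B, A}; E is listed earlier → E.
L, B and A are all available; L is listed earlier → L.
B, A and J are all available; B is listed earlier → B.
A and J are both available; A is listed earlier → A.
That leaves J as the only ready step → J.

K, C, G, I, F, D, H, E, L, B, A, J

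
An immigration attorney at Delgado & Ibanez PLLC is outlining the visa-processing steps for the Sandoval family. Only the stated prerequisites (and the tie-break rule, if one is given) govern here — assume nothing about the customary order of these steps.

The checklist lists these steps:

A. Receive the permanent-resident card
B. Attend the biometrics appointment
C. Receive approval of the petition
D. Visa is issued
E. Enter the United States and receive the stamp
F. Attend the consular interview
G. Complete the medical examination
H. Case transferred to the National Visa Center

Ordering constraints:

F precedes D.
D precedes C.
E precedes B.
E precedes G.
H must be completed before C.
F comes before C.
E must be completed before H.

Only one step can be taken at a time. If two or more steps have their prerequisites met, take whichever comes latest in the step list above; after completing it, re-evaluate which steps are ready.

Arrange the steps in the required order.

F, E and A have no prerequisites; F is listed later, so F is first.
Ready: E, D and A. E is listed later → E.
H, G, D, B and A are all available; H is listed later → H.
Ready: G, D, B and A. G is listed later → G.
D, B and A are all available; D is listed later → D.
C now also ready, so the ready set is {C, B, A}; C is listed later → C.
B and A are both available; B is listed later → B.
That leaves A as the only ready step → A.

F, E, H, G, D, C, B, A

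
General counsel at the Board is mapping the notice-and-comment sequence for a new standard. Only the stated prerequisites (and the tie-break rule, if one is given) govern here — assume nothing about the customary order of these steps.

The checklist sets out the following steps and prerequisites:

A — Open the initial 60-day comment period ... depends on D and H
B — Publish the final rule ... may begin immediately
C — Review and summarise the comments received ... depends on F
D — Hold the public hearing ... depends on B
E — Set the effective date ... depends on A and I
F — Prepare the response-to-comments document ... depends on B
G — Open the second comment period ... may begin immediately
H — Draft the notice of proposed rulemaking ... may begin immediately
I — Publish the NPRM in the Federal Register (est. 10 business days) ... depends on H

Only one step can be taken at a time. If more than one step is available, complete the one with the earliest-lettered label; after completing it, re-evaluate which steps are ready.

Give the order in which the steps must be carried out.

B → D → F → C → G → H → A → I → E

B, G and H have no prerequisites; B has the earlier label, so B is first.
D, F, G and H are all available; D has the earlier label → D.
Ready: F, G and H. F has the earlier label → F.
Now C, G and H have their prerequisites met. C has the earlier label, so C next.
Ready: G and H. G has the earlier label → G.
Next only H has its prerequisites met → H.
A and I are both available; A has the earlier label → A.
I needed H, now all done → I.
E needed A and I, now all done → E.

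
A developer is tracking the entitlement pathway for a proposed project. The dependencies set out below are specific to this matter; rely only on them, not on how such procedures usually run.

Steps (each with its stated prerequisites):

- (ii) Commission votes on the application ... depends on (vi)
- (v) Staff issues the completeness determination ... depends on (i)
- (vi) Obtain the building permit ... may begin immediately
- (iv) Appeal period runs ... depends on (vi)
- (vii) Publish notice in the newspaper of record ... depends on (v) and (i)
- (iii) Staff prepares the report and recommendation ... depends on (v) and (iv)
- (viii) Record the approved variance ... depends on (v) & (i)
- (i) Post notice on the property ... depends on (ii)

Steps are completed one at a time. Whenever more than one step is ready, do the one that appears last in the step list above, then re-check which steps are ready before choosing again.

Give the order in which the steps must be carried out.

(vi) has no prerequisites → (vi) first.
Now (iv) and (ii) have their prerequisites met. (iv) is listed later, so (iv) next.
That leaves (ii) as the only ready step → (ii).
(i) needed (ii), now all done → (i).
That leaves (v) as the only ready step → (v).
Now (viii), (iii) and (vii) have their prerequisites met. (viii) is listed later, so (viii) next.
(iii) and (vii) are both available; (iii) is listed later → (iii).
That leaves (vii) as the only ready step → (vii).

(vi) (iv) (ii) (i) (v) (viii) (iii) (vii)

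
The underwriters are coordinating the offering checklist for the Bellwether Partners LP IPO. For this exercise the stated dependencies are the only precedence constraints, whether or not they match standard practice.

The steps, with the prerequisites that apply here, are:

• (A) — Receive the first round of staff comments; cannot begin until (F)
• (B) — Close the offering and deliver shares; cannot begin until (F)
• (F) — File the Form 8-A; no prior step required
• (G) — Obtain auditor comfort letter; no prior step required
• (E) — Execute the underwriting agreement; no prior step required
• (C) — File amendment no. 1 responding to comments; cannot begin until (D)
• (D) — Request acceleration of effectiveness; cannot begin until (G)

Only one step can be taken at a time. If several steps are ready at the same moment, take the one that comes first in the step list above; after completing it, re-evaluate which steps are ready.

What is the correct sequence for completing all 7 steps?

Nothing is required for (F), (G) and (E). (F) is listed earlier → (F) first.
Ready: (A), (B), (G) and (E). (A) is listed earlier → (A).
Ready: (B), (G) and (E). (B) is listed earlier → (B).
Now (G) and (E) have their prerequisites met. (G) is listed earlier, so (G) next.
Ready: (E) and (D). (E) is listed earlier → (E).
(D) is the only step now ready → (D).
(C) needed (D), now all done → (C).

(F), (A), (B), (G), (E), (D), (C)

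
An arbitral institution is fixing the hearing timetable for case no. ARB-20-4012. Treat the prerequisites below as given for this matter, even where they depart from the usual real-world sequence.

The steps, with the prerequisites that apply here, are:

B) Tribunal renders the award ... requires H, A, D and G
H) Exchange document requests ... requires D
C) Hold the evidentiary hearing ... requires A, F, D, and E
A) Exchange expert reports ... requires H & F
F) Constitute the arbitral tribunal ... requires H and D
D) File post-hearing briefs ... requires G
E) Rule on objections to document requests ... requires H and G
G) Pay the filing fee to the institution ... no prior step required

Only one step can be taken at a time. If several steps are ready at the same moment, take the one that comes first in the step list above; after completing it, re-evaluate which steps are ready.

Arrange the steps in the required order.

G, D, H, F, A, B, E, C

Only G has no prerequisites, so it is first.
D needed G, now all done → D.
H needed D, now all done → H.
Now F and E have their prerequisites met. F is listed earlier, so F next.
A and E are both available; A is listed earlier → A.
B now also ready, so the ready set is {B, E}; B is listed earlier → B.
Next only E has its prerequisites met → E.
That leaves C as the only ready step → C.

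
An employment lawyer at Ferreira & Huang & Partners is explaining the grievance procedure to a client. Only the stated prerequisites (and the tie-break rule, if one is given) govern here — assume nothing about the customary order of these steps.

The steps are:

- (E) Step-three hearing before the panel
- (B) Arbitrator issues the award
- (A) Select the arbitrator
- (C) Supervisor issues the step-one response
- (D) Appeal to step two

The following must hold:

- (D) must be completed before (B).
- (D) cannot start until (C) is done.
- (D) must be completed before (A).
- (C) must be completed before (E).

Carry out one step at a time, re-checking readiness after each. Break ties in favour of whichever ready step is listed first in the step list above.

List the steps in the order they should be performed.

(C) → (E) → (D) → (B) → (A)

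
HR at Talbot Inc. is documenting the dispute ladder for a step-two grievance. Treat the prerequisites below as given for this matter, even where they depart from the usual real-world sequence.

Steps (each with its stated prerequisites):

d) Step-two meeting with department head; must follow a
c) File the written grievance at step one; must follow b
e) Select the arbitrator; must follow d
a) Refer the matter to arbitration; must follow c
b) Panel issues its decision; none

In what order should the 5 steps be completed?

b, c, a, d, e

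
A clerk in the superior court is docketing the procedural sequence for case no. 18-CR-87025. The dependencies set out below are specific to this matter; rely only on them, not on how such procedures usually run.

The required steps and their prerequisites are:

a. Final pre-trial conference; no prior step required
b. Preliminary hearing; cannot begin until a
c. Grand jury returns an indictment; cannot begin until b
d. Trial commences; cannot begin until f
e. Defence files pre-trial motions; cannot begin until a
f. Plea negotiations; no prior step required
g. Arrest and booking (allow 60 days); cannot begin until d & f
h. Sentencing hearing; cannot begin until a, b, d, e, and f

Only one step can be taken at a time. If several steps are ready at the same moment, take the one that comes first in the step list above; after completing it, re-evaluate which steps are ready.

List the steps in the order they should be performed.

a b c e f d g h

a and f have no prerequisites; a is listed earlier, so a is first.
b and e now also ready, so the ready set is {b, e, f}; b is listed earlier → b.
c now also ready, so the ready set is {c, e, f}; c is listed earlier → c.
Now e and f have their prerequisites met. e is listed earlier, so e next.
Next only f has its prerequisites met → f.
d is the only step now ready → d.
Now g and h have their prerequisites met. g is listed earlier, so g next.
h needed a, b, d, e and f, now all done → h.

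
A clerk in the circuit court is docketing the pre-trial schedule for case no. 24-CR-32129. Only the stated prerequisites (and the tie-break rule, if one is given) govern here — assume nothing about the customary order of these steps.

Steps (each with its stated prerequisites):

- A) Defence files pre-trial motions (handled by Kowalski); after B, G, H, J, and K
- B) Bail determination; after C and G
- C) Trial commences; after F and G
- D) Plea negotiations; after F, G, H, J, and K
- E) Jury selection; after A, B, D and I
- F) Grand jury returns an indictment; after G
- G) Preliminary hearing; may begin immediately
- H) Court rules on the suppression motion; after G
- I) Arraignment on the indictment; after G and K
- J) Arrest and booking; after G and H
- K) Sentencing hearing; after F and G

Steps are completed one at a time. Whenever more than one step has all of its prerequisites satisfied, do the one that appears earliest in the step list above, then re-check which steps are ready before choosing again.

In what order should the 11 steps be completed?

G is the only step with nothing outstanding, so it goes first.
Now F and H have their prerequisites met. F is listed earlier, so F next.
Now C, H and K have their prerequisites met. C is listed earlier, so C next.
B, H and K are all available; B is listed earlier → B.
Ready: H and K. H is listed earlier → H.
J and K are both available; J is listed earlier → J.
K needed F and G, now all done → K.
Ready: A, D and I. A is listed earlier → A.
Now D and I have their prerequisites met. D is listed earlier, so D next.
I needed G and K, now all done → I.
That leaves E as the only ready step → E.

G F C B H J K A D I E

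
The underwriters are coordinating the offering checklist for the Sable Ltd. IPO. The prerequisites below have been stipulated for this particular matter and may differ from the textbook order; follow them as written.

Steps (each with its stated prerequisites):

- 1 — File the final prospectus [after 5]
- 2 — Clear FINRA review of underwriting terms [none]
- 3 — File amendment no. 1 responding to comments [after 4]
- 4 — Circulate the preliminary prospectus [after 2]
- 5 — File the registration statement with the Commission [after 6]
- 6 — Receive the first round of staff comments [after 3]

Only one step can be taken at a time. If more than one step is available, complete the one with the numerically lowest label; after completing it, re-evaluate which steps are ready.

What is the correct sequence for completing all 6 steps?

2, 4, 3, 6, 5, 1

2 has no prerequisites → 2 first.
4 is the only step now ready → 4.
3 is the only step now ready → 3.
Next only 6 has its prerequisites met → 6.
5 is the only step now ready → 5.
Next only 1 has its prerequisites met → 1.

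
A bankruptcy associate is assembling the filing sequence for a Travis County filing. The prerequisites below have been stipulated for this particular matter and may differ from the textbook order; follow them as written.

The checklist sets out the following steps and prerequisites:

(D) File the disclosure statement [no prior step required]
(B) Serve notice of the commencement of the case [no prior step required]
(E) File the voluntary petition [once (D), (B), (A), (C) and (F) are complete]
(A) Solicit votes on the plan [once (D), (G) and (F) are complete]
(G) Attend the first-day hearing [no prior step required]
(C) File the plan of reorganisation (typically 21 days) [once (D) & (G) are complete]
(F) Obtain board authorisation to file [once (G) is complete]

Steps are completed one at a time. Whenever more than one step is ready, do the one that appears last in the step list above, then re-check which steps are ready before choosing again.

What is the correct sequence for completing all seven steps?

(G), (F), (B), (D), (C), (A), (E)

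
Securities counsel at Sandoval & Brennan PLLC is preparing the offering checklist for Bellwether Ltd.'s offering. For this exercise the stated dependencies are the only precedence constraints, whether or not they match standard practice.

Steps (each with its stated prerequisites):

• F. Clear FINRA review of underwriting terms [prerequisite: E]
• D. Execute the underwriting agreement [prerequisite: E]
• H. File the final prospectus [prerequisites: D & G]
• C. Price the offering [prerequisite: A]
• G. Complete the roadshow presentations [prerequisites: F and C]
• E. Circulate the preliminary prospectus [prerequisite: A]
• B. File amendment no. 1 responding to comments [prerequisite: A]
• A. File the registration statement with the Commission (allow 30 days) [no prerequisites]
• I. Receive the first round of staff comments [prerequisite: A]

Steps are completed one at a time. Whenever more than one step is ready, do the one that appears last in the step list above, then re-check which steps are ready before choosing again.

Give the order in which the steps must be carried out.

A is the only step with nothing outstanding, so it goes first.
Now I, B, E and C have their prerequisites met. I is listed later, so I next.
B, E and C are all available; B is listed later → B.
E and C are both available; E is listed later → E.
D and F now also ready, so the ready set is {C, D, F}; C is listed later → C.
Ready: D and F. D is listed later → D.
Next only F has its prerequisites met → F.
Next only G has its prerequisites met → G.
H needed G and D, now all done → H.

A, I, B, E, C, D, F, G, H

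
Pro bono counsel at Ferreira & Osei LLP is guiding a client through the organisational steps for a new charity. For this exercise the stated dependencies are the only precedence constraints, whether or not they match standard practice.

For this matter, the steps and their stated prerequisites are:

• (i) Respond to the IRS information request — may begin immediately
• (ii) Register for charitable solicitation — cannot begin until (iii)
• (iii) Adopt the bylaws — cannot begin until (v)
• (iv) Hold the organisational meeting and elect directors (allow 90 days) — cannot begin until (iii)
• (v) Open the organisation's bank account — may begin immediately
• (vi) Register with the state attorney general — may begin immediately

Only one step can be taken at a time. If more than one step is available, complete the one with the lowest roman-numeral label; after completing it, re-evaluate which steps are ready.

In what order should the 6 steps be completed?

(i) (v) (iii) (ii) (iv) (vi)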